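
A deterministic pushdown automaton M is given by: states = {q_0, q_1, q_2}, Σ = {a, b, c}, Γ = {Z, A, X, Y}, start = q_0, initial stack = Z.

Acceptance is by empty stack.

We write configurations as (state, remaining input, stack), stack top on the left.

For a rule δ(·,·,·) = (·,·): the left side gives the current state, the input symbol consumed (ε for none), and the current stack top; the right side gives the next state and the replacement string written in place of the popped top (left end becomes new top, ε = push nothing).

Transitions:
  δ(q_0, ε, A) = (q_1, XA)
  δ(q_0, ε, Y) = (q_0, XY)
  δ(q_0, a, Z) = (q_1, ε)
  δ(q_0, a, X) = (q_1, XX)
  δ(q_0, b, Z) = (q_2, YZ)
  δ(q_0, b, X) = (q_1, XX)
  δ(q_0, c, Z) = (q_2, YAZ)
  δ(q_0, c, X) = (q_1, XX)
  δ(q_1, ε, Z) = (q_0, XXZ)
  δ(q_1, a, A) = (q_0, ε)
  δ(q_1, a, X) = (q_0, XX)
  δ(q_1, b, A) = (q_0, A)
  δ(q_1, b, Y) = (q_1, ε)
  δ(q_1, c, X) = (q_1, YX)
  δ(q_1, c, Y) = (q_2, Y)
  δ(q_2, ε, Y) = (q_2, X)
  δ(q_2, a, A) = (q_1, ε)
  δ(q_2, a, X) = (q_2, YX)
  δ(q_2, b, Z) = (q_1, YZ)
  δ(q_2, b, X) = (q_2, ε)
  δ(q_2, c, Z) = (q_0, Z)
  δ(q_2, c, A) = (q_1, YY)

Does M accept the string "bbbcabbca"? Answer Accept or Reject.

Accept

(q_0, bbbcabbca, Z)
  read b, top Z: go to q_2, push YZ → (q_2, bbcabbca, YZ)
  ε-move, top Y: go to q_2, push X → (q_2, bbcabbca, XZ)
  read b, top X: go to q_2, push ε → (q_2, bcabbca, Z)
  read b, top Z: go to q_1, push YZ → (q_1, cabbca, YZ)
  read c, top Y: go to q_2, push Y → (q_2, abbca, YZ)
  ε-move, top Y: go to q_2, push X → (q_2, abbca, XZ)
  read a, top X: go to q_2, push YX → (q_2, bbca, YXZ)
  ε-move, top Y: go to q_2, push X → (q_2, bbca, XXZ)
  read b, top X: go to q_2, push ε → (q_2, bca, XZ)
  read b, top X: go to q_2, push ε → (q_2, ca, Z)
  read c, top Z: go to q_0, push Z → (q_0, a, Z)
  read a, top Z: go to q_1, push ε → (q_1, ε, ε)
All input consumed and the stack is empty.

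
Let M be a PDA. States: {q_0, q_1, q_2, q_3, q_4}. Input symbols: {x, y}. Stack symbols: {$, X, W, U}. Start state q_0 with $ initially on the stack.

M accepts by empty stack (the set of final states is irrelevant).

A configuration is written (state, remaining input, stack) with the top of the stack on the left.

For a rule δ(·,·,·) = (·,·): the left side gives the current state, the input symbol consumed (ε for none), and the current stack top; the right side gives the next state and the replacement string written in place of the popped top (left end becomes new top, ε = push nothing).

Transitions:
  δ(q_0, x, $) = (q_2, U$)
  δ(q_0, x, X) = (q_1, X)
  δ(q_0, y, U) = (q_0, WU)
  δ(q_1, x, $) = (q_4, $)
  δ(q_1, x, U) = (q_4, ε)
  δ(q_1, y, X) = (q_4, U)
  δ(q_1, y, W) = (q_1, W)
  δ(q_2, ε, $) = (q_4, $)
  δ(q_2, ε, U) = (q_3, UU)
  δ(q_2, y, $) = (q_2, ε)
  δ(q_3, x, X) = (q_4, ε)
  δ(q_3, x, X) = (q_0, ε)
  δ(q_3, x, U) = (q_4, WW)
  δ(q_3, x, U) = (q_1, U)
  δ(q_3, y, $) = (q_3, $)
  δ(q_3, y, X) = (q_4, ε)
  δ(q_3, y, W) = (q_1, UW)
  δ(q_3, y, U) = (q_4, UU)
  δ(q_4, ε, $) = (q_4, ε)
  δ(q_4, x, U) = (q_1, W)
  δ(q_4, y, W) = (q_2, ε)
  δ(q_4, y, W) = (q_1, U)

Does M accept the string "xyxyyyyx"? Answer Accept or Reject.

No computation consumes all input and empties the stack.

Reject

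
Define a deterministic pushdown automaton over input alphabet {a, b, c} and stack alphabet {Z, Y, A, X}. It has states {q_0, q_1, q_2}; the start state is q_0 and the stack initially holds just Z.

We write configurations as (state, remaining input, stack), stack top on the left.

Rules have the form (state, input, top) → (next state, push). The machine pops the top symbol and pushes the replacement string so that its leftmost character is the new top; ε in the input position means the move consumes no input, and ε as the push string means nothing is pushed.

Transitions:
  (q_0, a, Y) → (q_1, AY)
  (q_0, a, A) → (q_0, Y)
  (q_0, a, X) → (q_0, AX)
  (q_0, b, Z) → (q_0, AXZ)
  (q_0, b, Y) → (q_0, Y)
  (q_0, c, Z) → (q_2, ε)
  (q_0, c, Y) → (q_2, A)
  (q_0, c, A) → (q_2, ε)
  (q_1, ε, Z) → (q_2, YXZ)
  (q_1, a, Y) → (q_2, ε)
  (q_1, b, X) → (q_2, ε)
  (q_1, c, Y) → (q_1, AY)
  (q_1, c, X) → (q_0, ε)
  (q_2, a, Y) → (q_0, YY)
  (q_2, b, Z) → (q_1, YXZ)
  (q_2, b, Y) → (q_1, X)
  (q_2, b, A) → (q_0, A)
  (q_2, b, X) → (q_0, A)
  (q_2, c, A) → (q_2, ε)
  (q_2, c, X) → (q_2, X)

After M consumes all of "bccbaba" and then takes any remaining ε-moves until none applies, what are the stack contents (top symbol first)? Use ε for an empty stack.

AYZ

(q_0, bccbaba, Z)
  read b, top Z: go to q_0, push AXZ → (q_0, ccbaba, AXZ)
  read c, top A: go to q_2, push ε → (q_2, cbaba, XZ)
  read c, top X: go to q_2, push X → (q_2, baba, XZ)
  read b, top X: go to q_0, push A → (q_0, aba, AZ)
  read a, top A: go to q_0, push Y → (q_0, ba, YZ)
  read b, top Y: go to q_0, push Y → (q_0, a, YZ)
  read a, top Y: go to q_1, push AY → (q_1, ε, AYZ)
All input consumed in state q_1 with stack AYZ.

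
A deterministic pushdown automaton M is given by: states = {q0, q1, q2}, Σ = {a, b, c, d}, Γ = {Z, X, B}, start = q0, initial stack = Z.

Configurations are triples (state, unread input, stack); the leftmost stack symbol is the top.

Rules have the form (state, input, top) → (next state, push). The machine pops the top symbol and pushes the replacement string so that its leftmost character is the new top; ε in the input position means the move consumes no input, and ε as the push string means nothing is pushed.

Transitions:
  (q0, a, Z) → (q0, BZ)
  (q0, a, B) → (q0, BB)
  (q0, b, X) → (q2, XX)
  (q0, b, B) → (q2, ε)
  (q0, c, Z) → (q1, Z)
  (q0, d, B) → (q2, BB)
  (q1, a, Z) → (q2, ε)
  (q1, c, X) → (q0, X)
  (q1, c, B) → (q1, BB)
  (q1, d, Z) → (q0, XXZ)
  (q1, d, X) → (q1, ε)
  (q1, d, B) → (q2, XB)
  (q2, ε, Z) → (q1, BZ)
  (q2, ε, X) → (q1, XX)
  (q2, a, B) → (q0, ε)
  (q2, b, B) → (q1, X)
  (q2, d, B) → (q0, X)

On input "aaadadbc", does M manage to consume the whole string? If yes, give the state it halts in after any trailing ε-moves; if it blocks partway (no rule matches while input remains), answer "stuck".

(q0, aaadadbc, Z) ⊢ (q0, aadadbc, BZ) ⊢ (q0, adadbc, BBZ) ⊢ (q0, dadbc, BBBZ) ⊢ (q2, adbc, BBBBZ) ⊢ (q0, dbc, BBBZ) ⊢ (q2, bc, BBBBZ) ⊢ (q1, c, XBBBZ) ⊢ (q0, ε, XBBBZ)
All input consumed; M is in state q0.

q0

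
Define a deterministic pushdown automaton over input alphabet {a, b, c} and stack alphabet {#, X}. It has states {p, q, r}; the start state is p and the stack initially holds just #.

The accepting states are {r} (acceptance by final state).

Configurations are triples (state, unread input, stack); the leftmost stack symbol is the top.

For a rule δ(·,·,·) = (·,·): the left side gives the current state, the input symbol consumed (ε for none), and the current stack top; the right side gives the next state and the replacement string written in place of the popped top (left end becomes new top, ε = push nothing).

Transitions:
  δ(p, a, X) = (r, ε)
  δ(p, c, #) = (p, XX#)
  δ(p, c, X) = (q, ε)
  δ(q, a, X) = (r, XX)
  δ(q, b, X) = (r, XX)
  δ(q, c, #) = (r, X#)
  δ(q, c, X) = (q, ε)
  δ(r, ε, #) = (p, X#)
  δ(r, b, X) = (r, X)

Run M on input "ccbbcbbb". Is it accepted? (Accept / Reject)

(p, ccbbcbbb, #) ⊢ (p, cbbcbbb, XX#) ⊢ (q, bbcbbb, X#) ⊢ (r, bcbbb, XX#) ⊢ (r, cbbb, XX#)
No transition applies at (r, cbbb, XX#); input not fully consumed.

Reject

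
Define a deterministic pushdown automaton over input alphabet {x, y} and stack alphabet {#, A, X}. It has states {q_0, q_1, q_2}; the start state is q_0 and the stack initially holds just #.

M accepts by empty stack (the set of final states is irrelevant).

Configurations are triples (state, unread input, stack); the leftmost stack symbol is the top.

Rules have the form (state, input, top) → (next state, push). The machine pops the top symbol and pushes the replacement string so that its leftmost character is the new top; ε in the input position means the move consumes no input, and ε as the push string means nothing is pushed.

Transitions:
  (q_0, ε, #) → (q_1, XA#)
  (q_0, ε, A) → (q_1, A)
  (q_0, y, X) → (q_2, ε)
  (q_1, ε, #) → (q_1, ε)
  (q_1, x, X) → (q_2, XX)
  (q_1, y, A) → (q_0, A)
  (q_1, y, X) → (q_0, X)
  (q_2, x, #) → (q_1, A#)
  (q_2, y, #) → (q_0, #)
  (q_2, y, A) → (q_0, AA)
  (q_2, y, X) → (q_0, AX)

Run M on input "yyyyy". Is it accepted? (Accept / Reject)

(q_0, yyyyy, #) ⊢ (q_1, yyyyy, XA#) ⊢ (q_0, yyyy, XA#) ⊢ (q_2, yyy, A#) ⊢ (q_0, yy, AA#) ⊢ (q_1, yy, AA#) ⊢ (q_0, y, AA#) ⊢ (q_1, y, AA#) ⊢ (q_0, ε, AA#) ⊢ (q_1, ε, AA#)
All input consumed; stack is AA#, not empty, and no further ε-move applies.

Reject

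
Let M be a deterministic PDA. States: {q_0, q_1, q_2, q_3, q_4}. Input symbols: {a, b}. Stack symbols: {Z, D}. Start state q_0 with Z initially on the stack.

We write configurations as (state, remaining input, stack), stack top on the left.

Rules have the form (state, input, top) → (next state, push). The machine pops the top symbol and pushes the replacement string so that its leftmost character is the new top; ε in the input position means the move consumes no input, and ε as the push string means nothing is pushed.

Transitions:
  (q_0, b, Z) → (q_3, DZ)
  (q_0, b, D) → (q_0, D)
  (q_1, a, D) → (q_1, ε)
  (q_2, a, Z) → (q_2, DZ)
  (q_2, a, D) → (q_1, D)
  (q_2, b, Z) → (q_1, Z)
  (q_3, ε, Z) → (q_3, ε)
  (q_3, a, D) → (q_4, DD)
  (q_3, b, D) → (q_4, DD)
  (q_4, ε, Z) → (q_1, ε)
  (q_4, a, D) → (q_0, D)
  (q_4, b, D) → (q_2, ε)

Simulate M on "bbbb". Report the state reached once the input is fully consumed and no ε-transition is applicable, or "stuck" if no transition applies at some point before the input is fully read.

(q_0, bbbb, Z)
  read b, top Z: go to q_3, push DZ → (q_3, bbb, DZ)
  read b, top D: go to q_4, push DD → (q_4, bb, DDZ)
  read b, top D: go to q_2, push ε → (q_2, b, DZ)
No transition for (q_2, b, top D); M blocks with input b remaining.

stuck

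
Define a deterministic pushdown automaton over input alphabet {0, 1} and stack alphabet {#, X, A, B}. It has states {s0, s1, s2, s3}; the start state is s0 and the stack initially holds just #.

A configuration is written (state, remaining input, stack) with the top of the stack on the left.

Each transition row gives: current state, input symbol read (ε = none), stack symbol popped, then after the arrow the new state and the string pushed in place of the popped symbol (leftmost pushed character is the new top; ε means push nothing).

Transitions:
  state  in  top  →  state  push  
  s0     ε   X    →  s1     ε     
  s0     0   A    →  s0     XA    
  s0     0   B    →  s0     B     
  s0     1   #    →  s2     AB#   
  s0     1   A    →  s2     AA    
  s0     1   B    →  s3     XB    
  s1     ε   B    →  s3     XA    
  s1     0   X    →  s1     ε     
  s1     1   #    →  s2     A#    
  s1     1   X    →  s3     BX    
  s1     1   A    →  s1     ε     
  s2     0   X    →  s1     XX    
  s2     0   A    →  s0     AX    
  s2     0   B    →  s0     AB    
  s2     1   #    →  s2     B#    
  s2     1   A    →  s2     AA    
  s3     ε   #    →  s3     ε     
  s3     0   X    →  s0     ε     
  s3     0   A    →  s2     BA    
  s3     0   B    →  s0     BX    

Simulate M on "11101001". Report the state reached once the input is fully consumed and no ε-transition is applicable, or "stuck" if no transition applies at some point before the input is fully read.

s1

(s0, 11101001, #)
  read 1, top #: go to s2, push AB# → (s2, 1101001, AB#)
  read 1, top A: go to s2, push AA → (s2, 101001, AAB#)
  read 1, top A: go to s2, push AA → (s2, 01001, AAAB#)
  read 0, top A: go to s0, push AX → (s0, 1001, AXAAB#)
  read 1, top A: go to s2, push AA → (s2, 001, AAXAAB#)
  read 0, top A: go to s0, push AX → (s0, 01, AXAXAAB#)
  read 0, top A: go to s0, push XA → (s0, 1, XAXAXAAB#)
  ε-move, top X: go to s1, push ε → (s1, 1, AXAXAAB#)
  read 1, top A: go to s1, push ε → (s1, ε, XAXAAB#)
All input consumed; M is in state s1.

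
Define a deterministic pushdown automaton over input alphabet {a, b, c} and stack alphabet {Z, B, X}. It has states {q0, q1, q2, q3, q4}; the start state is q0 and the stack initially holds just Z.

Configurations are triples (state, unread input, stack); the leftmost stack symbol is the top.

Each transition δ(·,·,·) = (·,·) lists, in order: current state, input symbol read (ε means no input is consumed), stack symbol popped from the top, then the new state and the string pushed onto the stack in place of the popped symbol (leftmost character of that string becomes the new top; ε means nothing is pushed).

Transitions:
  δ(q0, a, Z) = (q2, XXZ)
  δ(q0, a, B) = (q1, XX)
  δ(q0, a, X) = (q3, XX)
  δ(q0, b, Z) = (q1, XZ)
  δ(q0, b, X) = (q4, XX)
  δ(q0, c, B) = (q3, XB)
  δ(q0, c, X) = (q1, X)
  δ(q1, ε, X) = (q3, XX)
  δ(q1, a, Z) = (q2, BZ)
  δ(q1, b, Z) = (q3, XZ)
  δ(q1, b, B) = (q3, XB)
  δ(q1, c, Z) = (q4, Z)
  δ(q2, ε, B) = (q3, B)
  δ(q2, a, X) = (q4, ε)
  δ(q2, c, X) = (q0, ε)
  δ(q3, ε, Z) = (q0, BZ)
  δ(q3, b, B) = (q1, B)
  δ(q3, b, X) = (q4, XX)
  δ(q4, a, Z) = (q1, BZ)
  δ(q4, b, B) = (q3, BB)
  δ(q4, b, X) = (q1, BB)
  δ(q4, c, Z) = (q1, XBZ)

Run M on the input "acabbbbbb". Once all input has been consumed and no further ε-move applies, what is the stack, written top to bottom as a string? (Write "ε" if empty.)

(q0, acabbbbbb, Z)
  read a, top Z: go to q2, push XXZ → (q2, cabbbbbb, XXZ)
  read c, top X: go to q0, push ε → (q0, abbbbbb, XZ)
  read a, top X: go to q3, push XX → (q3, bbbbbb, XXZ)
  read b, top X: go to q4, push XX → (q4, bbbbb, XXXZ)
  read b, top X: go to q1, push BB → (q1, bbbb, BBXXZ)
  read b, top B: go to q3, push XB → (q3, bbb, XBBXXZ)
  read b, top X: go to q4, push XX → (q4, bb, XXBBXXZ)
  read b, top X: go to q1, push BB → (q1, b, BBXBBXXZ)
  read b, top B: go to q3, push XB → (q3, ε, XBBXBBXXZ)
All input consumed in state q3 with stack XBBXBBXXZ.

XBBXBBXXZ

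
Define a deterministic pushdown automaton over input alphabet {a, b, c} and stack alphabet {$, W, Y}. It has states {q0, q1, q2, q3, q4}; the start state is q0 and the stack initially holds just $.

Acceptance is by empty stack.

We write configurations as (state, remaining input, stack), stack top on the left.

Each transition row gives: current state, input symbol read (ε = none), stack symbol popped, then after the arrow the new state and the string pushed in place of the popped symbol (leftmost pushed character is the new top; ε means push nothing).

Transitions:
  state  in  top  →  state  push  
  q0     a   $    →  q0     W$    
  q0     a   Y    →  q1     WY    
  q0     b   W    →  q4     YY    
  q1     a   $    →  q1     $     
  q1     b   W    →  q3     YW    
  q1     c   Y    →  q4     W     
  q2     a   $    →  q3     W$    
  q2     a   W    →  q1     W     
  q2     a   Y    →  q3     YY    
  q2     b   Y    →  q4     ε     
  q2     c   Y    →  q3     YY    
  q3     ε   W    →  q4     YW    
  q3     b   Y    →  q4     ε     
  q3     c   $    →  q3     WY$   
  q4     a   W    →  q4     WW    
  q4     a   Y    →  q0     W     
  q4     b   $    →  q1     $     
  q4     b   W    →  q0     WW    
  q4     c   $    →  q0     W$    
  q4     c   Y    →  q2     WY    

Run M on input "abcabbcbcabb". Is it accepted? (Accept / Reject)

(q0, abcabbcbcabb, $)
  read a, top $: go to q0, push W$ → (q0, bcabbcbcabb, W$)
  read b, top W: go to q4, push YY → (q4, cabbcbcabb, YY$)
  read c, top Y: go to q2, push WY → (q2, abbcbcabb, WYY$)
  read a, top W: go to q1, push W → (q1, bbcbcabb, WYY$)
  read b, top W: go to q3, push YW → (q3, bcbcabb, YWYY$)
  read b, top Y: go to q4, push ε → (q4, cbcabb, WYY$)
No transition applies at (q4, cbcabb, WYY$); input not fully consumed.

Reject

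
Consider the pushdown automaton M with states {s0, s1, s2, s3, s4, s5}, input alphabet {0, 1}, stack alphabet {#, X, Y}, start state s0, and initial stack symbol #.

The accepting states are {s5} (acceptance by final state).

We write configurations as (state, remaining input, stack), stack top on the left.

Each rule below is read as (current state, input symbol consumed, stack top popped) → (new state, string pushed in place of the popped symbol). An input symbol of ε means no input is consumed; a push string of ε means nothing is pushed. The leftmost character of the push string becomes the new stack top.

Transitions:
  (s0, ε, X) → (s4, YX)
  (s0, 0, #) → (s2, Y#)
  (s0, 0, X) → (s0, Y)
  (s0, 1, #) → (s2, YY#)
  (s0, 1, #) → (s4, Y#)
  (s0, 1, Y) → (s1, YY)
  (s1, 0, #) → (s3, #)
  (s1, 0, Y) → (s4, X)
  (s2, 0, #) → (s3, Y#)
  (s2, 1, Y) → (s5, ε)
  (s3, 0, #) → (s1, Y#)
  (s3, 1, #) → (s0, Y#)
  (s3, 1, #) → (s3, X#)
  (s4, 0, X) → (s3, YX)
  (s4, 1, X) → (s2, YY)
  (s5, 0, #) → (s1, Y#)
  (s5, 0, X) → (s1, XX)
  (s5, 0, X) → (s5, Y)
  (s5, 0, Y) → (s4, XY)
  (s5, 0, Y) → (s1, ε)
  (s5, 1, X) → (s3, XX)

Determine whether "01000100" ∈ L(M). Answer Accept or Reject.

No computation consumes all input and reaches a final state.

Reject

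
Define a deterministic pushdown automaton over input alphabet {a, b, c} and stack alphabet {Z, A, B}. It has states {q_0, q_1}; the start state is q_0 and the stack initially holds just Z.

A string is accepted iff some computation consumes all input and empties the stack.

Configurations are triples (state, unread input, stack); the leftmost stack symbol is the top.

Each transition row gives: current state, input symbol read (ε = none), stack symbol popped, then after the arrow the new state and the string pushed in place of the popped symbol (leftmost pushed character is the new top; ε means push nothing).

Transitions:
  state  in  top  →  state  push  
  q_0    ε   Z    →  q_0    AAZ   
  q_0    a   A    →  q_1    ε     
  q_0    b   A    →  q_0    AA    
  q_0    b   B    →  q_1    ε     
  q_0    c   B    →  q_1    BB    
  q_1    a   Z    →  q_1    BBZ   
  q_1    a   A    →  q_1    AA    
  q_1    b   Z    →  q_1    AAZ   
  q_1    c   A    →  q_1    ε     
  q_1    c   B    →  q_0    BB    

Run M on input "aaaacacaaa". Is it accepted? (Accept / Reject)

(q_0, aaaacacaaa, Z) ⊢ (q_0, aaaacacaaa, AAZ) ⊢ (q_1, aaacacaaa, AZ) ⊢ (q_1, aacacaaa, AAZ) ⊢ (q_1, acacaaa, AAAZ) ⊢ (q_1, cacaaa, AAAAZ) ⊢ (q_1, acaaa, AAAZ) ⊢ (q_1, caaa, AAAAZ) ⊢ (q_1, aaa, AAAZ) ⊢ (q_1, aa, AAAAZ) ⊢ (q_1, a, AAAAAZ) ⊢ (q_1, ε, AAAAAAZ)
All input consumed; stack is AAAAAAZ, not empty, and no further ε-move applies.

Reject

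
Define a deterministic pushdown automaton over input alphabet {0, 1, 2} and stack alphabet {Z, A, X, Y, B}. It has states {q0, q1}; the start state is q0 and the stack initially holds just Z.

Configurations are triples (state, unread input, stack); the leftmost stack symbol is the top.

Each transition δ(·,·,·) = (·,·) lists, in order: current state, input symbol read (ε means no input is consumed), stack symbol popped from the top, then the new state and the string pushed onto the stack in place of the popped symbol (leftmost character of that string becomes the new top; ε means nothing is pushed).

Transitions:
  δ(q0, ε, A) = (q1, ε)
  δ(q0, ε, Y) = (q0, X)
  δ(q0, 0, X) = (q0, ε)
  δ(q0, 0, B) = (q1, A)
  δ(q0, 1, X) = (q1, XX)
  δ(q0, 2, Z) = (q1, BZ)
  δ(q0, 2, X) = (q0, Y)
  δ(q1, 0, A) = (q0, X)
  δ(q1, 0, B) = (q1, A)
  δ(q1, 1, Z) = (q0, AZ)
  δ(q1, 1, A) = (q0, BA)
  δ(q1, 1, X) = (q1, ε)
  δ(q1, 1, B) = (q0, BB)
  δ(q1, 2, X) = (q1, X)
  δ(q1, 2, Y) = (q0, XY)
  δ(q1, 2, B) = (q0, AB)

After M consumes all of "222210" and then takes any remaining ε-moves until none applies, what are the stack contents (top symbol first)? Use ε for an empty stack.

(q0, 222210, Z)
  read 2, top Z: go to q1, push BZ → (q1, 22210, BZ)
  read 2, top B: go to q0, push AB → (q0, 2210, ABZ)
  ε-move, top A: go to q1, push ε → (q1, 2210, BZ)
  read 2, top B: go to q0, push AB → (q0, 210, ABZ)
  ε-move, top A: go to q1, push ε → (q1, 210, BZ)
  read 2, top B: go to q0, push AB → (q0, 10, ABZ)
  ε-move, top A: go to q1, push ε → (q1, 10, BZ)
  read 1, top B: go to q0, push BB → (q0, 0, BBZ)
  read 0, top B: go to q1, push A → (q1, ε, ABZ)
All input consumed in state q1 with stack ABZ.

ABZ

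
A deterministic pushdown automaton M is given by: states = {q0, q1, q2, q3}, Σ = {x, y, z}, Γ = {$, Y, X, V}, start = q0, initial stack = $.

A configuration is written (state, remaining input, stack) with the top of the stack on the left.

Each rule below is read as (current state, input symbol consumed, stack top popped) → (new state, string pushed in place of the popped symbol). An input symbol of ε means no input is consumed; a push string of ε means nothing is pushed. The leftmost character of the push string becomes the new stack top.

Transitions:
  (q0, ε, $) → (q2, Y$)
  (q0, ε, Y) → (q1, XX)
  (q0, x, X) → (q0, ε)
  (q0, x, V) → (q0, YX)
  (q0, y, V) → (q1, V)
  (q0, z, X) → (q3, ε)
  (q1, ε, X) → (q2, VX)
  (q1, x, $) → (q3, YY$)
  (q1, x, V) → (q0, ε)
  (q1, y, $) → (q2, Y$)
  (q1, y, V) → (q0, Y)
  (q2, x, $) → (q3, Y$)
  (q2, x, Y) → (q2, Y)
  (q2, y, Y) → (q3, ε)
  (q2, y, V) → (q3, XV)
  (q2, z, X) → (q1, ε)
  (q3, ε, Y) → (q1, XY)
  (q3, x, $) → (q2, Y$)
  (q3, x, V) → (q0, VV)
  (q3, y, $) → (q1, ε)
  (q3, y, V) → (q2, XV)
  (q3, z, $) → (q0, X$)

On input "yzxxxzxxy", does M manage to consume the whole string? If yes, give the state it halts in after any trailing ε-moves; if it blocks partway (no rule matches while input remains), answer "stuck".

stuck

(q0, yzxxxzxxy, $)
  ε-move, top $: go to q2, push Y$ → (q2, yzxxxzxxy, Y$)
  read y, top Y: go to q3, push ε → (q3, zxxxzxxy, $)
  read z, top $: go to q0, push X$ → (q0, xxxzxxy, X$)
  read x, top X: go to q0, push ε → (q0, xxzxxy, $)
  ε-move, top $: go to q2, push Y$ → (q2, xxzxxy, Y$)
  read x, top Y: go to q2, push Y → (q2, xzxxy, Y$)
  read x, top Y: go to q2, push Y → (q2, zxxy, Y$)
No transition for (q2, z, top Y); M blocks with input zxxy remaining.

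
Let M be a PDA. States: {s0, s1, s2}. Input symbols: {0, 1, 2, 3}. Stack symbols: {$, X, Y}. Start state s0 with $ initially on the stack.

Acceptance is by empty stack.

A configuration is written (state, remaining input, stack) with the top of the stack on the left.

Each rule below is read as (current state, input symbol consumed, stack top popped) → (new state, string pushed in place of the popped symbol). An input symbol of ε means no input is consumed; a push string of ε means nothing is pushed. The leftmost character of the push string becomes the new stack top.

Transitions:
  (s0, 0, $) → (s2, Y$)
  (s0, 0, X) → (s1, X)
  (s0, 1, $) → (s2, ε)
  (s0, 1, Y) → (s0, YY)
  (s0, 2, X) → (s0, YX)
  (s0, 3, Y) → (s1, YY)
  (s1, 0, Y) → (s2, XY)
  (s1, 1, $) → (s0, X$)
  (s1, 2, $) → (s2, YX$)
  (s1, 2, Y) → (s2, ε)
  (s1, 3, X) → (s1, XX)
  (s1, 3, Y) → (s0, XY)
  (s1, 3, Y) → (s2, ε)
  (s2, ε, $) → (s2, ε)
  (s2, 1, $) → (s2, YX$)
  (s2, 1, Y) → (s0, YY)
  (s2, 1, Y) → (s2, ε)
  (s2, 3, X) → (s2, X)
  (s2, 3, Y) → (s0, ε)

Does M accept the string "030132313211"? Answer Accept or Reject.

One accepting computation: (s0, 030132313211, $) ⊢ (s2, 30132313211, Y$) ⊢ (s0, 0132313211, $) ⊢ (s2, 132313211, Y$) ⊢ (s0, 32313211, YY$) ⊢ (s1, 2313211, YYY$) ⊢ (s2, 313211, YY$) ⊢ (s0, 13211, Y$) ⊢ (s0, 3211, YY$) ⊢ (s1, 211, YYY$) ⊢ (s2, 11, YY$) ⊢ (s2, 1, Y$) ⊢ (s2, ε, $) ⊢ (s2, ε, ε)
All input consumed and the stack is empty.

Accept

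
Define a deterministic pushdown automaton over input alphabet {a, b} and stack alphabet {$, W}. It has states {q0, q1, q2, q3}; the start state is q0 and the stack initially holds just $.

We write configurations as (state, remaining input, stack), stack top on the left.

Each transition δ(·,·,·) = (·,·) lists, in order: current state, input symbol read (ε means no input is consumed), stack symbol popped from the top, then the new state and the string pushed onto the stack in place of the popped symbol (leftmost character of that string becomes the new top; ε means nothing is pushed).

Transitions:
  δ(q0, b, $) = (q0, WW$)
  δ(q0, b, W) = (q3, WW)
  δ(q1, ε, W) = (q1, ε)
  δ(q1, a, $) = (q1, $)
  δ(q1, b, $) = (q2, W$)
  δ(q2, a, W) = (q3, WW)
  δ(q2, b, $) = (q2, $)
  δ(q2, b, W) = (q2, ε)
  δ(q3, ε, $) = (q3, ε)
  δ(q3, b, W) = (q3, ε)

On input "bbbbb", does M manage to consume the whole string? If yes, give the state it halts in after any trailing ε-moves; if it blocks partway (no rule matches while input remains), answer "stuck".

(q0, bbbbb, $) ⊢ (q0, bbbb, WW$) ⊢ (q3, bbb, WWW$) ⊢ (q3, bb, WW$) ⊢ (q3, b, W$) ⊢ (q3, ε, $) ⊢ (q3, ε, ε)
All input consumed; M is in state q3.

q3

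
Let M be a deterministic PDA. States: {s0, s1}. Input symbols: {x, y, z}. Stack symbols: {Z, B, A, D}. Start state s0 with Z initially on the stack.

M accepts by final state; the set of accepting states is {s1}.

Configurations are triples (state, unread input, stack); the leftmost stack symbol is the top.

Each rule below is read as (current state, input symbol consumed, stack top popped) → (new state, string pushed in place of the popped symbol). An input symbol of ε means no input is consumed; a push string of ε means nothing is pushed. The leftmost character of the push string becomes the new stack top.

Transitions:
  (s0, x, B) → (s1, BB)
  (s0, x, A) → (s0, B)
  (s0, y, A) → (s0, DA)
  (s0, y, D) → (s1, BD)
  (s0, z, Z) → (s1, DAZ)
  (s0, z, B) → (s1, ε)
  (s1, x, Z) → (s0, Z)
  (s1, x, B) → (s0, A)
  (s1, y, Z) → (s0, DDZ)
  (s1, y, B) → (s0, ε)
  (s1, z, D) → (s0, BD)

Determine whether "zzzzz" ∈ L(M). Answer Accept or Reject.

Accept

(s0, zzzzz, Z) ⊢ (s1, zzzz, DAZ) ⊢ (s0, zzz, BDAZ) ⊢ (s1, zz, DAZ) ⊢ (s0, z, BDAZ) ⊢ (s1, ε, DAZ)
All input consumed; state s1 ∈ F.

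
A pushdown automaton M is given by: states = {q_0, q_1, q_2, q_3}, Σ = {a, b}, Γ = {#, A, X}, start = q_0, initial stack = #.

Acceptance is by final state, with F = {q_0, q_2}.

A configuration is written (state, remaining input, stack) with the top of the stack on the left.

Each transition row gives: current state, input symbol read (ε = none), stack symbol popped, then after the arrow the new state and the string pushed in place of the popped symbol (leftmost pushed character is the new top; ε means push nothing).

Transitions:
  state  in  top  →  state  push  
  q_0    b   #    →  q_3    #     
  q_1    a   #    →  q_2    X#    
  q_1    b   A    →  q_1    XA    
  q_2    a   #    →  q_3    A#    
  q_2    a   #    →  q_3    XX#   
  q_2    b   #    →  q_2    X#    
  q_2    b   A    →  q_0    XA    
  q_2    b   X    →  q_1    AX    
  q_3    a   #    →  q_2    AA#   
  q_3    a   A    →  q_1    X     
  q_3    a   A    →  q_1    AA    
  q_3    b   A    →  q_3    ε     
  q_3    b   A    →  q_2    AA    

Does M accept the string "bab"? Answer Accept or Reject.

Accept

One accepting computation: (q_0, bab, #) ⊢ (q_3, ab, #) ⊢ (q_2, b, AA#) ⊢ (q_0, ε, XAA#)
All input consumed and state q_0 ∈ F.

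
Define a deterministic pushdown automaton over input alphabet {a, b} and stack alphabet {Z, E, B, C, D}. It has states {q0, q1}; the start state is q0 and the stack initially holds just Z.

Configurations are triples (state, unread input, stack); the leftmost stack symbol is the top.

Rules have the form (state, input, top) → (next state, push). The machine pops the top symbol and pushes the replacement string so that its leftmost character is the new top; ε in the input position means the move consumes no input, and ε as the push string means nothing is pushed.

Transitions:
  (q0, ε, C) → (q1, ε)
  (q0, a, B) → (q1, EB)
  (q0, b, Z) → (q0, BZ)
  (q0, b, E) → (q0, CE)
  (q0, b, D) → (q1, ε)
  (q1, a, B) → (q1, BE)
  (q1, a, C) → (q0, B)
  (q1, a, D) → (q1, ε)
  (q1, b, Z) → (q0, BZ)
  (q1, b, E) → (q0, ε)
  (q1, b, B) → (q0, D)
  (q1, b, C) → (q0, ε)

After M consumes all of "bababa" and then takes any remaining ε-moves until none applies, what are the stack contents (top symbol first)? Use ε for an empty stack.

(q0, bababa, Z)
  read b, top Z: go to q0, push BZ → (q0, ababa, BZ)
  read a, top B: go to q1, push EB → (q1, baba, EBZ)
  read b, top E: go to q0, push ε → (q0, aba, BZ)
  read a, top B: go to q1, push EB → (q1, ba, EBZ)
  read b, top E: go to q0, push ε → (q0, a, BZ)
  read a, top B: go to q1, push EB → (q1, ε, EBZ)
All input consumed in state q1 with stack EBZ.

EBZ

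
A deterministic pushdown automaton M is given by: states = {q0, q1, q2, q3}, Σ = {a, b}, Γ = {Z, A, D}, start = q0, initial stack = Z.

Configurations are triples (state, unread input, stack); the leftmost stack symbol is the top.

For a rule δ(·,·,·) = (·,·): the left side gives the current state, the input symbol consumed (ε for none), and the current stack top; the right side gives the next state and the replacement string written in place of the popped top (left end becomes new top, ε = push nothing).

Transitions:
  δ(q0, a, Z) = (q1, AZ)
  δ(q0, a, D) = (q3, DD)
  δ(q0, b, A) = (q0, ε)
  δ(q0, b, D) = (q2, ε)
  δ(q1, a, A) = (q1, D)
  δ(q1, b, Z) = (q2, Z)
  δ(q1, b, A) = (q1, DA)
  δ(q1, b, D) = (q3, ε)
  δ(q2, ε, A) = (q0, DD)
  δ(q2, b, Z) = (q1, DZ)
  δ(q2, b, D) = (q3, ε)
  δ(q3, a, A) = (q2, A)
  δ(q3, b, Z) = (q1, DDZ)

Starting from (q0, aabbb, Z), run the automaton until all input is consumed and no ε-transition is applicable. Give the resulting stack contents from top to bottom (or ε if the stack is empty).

DZ

(q0, aabbb, Z)
  read a, top Z: go to q1, push AZ → (q1, abbb, AZ)
  read a, top A: go to q1, push D → (q1, bbb, DZ)
  read b, top D: go to q3, push ε → (q3, bb, Z)
  read b, top Z: go to q1, push DDZ → (q1, b, DDZ)
  read b, top D: go to q3, push ε → (q3, ε, DZ)
All input consumed in state q3 with stack DZ.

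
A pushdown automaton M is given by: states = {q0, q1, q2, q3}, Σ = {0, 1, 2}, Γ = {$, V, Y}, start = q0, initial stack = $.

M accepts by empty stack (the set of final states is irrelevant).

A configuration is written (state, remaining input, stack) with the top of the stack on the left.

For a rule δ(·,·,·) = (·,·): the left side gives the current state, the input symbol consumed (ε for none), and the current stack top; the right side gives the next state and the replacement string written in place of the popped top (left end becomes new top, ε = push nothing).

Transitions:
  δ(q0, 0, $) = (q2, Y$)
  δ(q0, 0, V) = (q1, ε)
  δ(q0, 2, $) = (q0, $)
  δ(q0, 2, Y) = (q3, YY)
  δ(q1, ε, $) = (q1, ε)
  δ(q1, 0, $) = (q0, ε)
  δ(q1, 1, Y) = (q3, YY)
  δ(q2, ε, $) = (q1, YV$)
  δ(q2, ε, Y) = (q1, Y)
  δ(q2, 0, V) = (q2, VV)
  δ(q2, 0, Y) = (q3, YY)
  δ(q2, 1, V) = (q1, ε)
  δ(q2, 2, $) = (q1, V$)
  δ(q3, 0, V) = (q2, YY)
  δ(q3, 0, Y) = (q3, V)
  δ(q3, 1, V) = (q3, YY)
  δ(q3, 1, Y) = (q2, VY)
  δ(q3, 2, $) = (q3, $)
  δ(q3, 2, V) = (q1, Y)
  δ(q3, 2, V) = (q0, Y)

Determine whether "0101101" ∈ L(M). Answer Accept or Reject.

No computation consumes all input and empties the stack.

Reject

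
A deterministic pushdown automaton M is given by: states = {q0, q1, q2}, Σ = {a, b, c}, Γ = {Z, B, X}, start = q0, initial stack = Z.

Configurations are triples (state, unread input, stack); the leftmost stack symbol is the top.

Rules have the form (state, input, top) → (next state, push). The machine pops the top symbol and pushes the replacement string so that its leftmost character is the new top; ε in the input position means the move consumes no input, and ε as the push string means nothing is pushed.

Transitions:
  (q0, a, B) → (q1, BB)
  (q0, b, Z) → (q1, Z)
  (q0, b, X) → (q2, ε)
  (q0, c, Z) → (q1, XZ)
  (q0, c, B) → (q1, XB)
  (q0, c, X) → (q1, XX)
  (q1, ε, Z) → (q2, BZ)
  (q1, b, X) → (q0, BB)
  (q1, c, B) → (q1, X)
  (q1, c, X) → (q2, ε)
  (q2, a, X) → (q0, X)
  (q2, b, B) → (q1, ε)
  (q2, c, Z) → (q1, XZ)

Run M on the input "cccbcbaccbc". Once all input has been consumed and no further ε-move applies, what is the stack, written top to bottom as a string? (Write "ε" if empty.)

XBBZ

(q0, cccbcbaccbc, Z) ⊢ (q1, ccbcbaccbc, XZ) ⊢ (q2, cbcbaccbc, Z) ⊢ (q1, bcbaccbc, XZ) ⊢ (q0, cbaccbc, BBZ) ⊢ (q1, baccbc, XBBZ) ⊢ (q0, accbc, BBBBZ) ⊢ (q1, ccbc, BBBBBZ) ⊢ (q1, cbc, XBBBBZ) ⊢ (q2, bc, BBBBZ) ⊢ (q1, c, BBBZ) ⊢ (q1, ε, XBBZ)
All input consumed in state q1 with stack XBBZ.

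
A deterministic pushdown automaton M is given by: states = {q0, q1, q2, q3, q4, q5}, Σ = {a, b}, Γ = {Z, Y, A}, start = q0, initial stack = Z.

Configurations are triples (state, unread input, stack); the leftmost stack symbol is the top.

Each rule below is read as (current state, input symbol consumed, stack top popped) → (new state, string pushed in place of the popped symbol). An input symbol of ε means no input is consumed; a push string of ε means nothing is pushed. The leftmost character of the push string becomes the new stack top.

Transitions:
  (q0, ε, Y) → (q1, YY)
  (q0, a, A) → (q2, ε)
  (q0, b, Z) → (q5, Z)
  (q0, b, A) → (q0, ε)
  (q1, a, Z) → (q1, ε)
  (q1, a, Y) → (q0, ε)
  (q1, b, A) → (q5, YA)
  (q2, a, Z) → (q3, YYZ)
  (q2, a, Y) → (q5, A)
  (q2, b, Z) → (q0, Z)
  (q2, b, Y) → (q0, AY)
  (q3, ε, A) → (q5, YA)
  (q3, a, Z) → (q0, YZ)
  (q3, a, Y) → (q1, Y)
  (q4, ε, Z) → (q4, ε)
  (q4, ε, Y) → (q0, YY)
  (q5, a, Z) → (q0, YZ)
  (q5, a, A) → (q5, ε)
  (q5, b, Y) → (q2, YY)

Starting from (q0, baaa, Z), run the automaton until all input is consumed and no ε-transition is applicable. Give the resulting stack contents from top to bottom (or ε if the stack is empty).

YYZ

(q0, baaa, Z) ⊢ (q5, aaa, Z) ⊢ (q0, aa, YZ) ⊢ (q1, aa, YYZ) ⊢ (q0, a, YZ) ⊢ (q1, a, YYZ) ⊢ (q0, ε, YZ) ⊢ (q1, ε, YYZ)
All input consumed in state q1 with stack YYZ.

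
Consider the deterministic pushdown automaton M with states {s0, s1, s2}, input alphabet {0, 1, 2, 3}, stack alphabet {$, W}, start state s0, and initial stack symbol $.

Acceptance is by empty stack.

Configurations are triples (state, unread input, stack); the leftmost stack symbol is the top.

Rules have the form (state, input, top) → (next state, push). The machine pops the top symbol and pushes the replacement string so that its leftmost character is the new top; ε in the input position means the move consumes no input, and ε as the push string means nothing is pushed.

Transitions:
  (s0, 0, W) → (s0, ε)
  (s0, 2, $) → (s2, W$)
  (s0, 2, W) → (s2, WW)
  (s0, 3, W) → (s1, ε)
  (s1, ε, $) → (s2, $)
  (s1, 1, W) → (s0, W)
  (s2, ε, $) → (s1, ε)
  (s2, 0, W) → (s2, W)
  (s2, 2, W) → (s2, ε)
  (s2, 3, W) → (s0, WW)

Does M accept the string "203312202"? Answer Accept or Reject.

Accept

(s0, 203312202, $)
  read 2, top $: go to s2, push W$ → (s2, 03312202, W$)
  read 0, top W: go to s2, push W → (s2, 3312202, W$)
  read 3, top W: go to s0, push WW → (s0, 312202, WW$)
  read 3, top W: go to s1, push ε → (s1, 12202, W$)
  read 1, top W: go to s0, push W → (s0, 2202, W$)
  read 2, top W: go to s2, push WW → (s2, 202, WW$)
  read 2, top W: go to s2, push ε → (s2, 02, W$)
  read 0, top W: go to s2, push W → (s2, 2, W$)
  read 2, top W: go to s2, push ε → (s2, ε, $)
  ε-move, top $: go to s1, push ε → (s1, ε, ε)
All input consumed and the stack is empty.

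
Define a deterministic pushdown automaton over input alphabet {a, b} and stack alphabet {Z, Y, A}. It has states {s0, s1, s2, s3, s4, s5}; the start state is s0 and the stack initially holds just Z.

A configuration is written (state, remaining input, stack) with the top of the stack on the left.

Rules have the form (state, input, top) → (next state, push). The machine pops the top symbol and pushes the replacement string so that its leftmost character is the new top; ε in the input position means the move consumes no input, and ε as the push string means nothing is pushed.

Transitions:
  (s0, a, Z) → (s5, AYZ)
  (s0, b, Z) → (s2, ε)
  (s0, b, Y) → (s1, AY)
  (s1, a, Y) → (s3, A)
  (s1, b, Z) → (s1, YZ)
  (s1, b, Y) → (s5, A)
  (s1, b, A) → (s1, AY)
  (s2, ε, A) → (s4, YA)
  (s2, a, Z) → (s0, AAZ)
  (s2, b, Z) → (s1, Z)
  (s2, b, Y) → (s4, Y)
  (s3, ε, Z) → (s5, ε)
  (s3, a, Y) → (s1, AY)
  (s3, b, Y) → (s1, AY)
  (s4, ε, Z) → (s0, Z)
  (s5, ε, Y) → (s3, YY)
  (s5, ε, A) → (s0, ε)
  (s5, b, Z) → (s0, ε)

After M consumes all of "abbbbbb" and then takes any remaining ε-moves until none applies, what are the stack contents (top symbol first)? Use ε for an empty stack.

AYYYYYYZ

(s0, abbbbbb, Z)
  read a, top Z: go to s5, push AYZ → (s5, bbbbbb, AYZ)
  ε-move, top A: go to s0, push ε → (s0, bbbbbb, YZ)
  read b, top Y: go to s1, push AY → (s1, bbbbb, AYZ)
  read b, top A: go to s1, push AY → (s1, bbbb, AYYZ)
  read b, top A: go to s1, push AY → (s1, bbb, AYYYZ)
  read b, top A: go to s1, push AY → (s1, bb, AYYYYZ)
  read b, top A: go to s1, push AY → (s1, b, AYYYYYZ)
  read b, top A: go to s1, push AY → (s1, ε, AYYYYYYZ)
All input consumed in state s1 with stack AYYYYYYZ.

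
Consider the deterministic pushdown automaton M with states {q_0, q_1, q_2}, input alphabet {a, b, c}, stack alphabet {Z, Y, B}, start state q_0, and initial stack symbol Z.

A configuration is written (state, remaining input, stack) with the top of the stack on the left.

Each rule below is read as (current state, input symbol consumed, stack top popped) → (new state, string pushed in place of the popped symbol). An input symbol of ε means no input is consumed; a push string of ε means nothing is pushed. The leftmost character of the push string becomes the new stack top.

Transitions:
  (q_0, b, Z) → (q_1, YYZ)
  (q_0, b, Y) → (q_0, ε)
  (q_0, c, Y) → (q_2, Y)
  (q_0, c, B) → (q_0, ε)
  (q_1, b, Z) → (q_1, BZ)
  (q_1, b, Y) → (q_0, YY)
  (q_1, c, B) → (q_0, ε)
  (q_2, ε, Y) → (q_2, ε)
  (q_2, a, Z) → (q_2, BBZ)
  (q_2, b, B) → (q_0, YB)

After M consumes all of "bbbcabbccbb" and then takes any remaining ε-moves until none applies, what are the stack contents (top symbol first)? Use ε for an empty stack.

(q_0, bbbcabbccbb, Z) ⊢ (q_1, bbcabbccbb, YYZ) ⊢ (q_0, bcabbccbb, YYYZ) ⊢ (q_0, cabbccbb, YYZ) ⊢ (q_2, abbccbb, YYZ) ⊢ (q_2, abbccbb, YZ) ⊢ (q_2, abbccbb, Z) ⊢ (q_2, bbccbb, BBZ) ⊢ (q_0, bccbb, YBBZ) ⊢ (q_0, ccbb, BBZ) ⊢ (q_0, cbb, BZ) ⊢ (q_0, bb, Z) ⊢ (q_1, b, YYZ) ⊢ (q_0, ε, YYYZ)
All input consumed in state q_0 with stack YYYZ.

YYYZ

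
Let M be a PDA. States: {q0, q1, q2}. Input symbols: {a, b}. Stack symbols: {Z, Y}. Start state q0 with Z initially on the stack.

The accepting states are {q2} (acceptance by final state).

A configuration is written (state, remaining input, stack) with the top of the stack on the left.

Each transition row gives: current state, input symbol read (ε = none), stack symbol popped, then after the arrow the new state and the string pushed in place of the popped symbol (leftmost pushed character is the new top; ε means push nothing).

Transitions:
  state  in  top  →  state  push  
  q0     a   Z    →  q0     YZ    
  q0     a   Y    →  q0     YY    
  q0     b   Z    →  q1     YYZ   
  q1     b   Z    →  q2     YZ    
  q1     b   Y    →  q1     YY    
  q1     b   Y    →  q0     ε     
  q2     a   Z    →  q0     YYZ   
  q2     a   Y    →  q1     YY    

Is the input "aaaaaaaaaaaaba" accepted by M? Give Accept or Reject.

No computation consumes all input and reaches a final state.

Reject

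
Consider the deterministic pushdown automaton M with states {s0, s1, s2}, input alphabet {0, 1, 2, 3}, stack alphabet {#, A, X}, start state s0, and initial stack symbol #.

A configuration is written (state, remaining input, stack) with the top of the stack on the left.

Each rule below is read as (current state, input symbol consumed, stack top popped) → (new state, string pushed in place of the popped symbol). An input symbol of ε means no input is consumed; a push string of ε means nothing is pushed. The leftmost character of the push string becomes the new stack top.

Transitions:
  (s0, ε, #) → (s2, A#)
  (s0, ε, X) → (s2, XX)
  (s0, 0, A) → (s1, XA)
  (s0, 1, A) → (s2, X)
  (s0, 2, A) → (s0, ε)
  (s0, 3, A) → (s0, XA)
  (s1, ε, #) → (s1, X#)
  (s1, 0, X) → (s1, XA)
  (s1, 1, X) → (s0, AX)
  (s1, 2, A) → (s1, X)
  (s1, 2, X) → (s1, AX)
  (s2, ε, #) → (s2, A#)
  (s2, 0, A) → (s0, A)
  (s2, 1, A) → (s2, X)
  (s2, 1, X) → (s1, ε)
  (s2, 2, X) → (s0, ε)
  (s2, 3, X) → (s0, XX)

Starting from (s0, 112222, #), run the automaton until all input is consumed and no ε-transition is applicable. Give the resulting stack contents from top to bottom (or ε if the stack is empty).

XXX#

(s0, 112222, #)
  ε-move, top #: go to s2, push A# → (s2, 112222, A#)
  read 1, top A: go to s2, push X → (s2, 12222, X#)
  read 1, top X: go to s1, push ε → (s1, 2222, #)
  ε-move, top #: go to s1, push X# → (s1, 2222, X#)
  read 2, top X: go to s1, push AX → (s1, 222, AX#)
  read 2, top A: go to s1, push X → (s1, 22, XX#)
  read 2, top X: go to s1, push AX → (s1, 2, AXX#)
  read 2, top A: go to s1, push X → (s1, ε, XXX#)
All input consumed in state s1 with stack XXX#.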